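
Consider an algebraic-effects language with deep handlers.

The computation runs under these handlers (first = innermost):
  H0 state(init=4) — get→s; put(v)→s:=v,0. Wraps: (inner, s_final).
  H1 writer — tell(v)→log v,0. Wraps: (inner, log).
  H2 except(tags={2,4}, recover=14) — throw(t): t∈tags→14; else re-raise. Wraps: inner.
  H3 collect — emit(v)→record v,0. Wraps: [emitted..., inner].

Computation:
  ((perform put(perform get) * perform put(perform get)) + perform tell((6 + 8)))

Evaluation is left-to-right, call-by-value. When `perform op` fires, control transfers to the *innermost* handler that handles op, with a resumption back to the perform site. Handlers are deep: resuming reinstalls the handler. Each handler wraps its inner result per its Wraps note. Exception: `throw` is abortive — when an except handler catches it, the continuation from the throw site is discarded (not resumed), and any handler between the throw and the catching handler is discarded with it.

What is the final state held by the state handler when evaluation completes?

Evaluation trace:
get @ H0 ⇒ 4
put(4) @ H0 ⇒ s:=4
get @ H0 ⇒ 4
put(4) @ H0 ⇒ s:=4
tell(14) @ H1 ⇒ log+=14
H0 returns (0, 4)
H1 returns ((0, 4), (14))
H2 returns ((0, 4), (14))
H3 returns [((0, 4), (14))]
= [((0, 4), (14))]

Answer: 4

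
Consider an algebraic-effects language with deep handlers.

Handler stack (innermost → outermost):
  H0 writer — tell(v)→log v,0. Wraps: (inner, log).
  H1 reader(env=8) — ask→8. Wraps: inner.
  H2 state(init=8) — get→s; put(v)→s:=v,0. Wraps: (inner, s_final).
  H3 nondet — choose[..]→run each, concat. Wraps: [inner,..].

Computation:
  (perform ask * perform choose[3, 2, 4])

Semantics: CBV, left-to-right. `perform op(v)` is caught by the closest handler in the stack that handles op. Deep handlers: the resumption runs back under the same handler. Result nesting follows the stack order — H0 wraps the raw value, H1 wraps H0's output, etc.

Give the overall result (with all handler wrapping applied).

Evaluation trace:
ask @ H1 ⇒ 8
choose[3, 2, 4] @ H3
  branch[0] choose=3:
    H0 returns (24, ())
    H1 returns (24, ())
    H2 returns ((24, ()), 8)
    H3 returns [((24, ()), 8)]
  branch[1] choose=2:
    H0 returns (16, ())
    H1 returns (16, ())
    H2 returns ((16, ()), 8)
    H3 returns [((16, ()), 8)]
  branch[2] choose=4:
    H0 returns (32, ())
    H1 returns (32, ())
    H2 returns ((32, ()), 8)
    H3 returns [((32, ()), 8)]
= [((24, ()), 8), ((16, ()), 8), ((32, ()), 8)]

Answer: [((24, ()), 8), ((16, ()), 8), ((32, ()), 8)]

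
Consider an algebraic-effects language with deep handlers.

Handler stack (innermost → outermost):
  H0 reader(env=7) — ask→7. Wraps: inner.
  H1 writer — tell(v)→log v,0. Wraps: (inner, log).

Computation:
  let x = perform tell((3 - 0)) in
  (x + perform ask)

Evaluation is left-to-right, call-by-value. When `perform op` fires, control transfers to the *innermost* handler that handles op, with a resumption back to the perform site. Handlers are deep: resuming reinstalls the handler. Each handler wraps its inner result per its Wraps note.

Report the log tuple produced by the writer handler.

Answer: (3)

Working:
tell(3) @ H1 ⇒ log+=3
ask @ H0 ⇒ 7
H0 returns 7
H1 returns (7, (3))
= (7, (3))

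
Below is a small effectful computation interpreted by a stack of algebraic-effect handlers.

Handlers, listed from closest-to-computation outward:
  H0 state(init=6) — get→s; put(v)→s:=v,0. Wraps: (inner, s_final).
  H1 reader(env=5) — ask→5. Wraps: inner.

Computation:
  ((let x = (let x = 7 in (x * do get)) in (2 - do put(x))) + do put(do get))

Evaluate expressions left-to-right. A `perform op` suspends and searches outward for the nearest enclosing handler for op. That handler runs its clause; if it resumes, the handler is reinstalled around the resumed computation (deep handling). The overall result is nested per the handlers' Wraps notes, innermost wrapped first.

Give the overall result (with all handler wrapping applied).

Answer: (2, 42)

Evaluation trace:
get @ H0 ⇒ 6
put(42) @ H0 ⇒ s:=42
get @ H0 ⇒ 42
put(42) @ H0 ⇒ s:=42
H0 returns (2, 42)
H1 returns (2, 42)
= (2, 42)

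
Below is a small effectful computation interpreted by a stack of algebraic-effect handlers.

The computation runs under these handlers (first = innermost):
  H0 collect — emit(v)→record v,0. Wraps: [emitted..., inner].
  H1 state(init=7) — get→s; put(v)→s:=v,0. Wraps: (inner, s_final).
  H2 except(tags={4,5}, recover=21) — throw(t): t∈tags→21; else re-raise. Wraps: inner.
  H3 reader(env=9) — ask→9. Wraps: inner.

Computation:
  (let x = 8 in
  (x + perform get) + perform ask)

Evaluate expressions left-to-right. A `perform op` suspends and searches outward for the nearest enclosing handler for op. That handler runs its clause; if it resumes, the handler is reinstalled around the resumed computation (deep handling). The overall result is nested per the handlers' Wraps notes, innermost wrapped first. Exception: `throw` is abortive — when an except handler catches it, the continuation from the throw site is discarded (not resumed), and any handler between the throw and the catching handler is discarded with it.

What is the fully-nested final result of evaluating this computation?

Answer: ([24], 7)

Working:
get @ H1 ⇒ 7
ask @ H3 ⇒ 9
H0 returns [24]
H1 returns ([24], 7)
H2 returns ([24], 7)
H3 returns ([24], 7)
= ([24], 7)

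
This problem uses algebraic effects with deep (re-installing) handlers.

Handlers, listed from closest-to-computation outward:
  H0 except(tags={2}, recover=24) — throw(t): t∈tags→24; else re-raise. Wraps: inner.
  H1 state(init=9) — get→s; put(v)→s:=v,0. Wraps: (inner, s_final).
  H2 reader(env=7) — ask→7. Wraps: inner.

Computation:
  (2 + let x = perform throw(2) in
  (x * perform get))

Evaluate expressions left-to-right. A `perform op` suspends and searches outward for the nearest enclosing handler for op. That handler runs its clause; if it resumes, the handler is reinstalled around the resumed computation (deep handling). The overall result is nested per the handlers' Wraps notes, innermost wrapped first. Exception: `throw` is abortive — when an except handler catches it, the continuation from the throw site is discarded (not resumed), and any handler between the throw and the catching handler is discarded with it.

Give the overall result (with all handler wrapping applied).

Evaluation trace:
throw(2) @ H0 caught ⇒ 24
H1 returns (24, 9)
H2 returns (24, 9)
= (24, 9)

Answer: (24, 9)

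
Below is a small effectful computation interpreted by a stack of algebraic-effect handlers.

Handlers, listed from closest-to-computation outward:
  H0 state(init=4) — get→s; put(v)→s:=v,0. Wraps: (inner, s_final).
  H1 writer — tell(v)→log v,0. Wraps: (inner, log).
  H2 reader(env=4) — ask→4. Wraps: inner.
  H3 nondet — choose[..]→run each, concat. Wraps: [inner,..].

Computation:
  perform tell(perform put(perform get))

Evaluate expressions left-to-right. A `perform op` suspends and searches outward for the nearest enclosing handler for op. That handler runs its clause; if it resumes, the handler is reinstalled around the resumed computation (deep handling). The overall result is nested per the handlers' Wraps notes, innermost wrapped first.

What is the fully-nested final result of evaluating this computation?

Answer: [((0, 4), (0))]

Working:
get @ H0 ⇒ 4
put(4) @ H0 ⇒ s:=4
tell(0) @ H1 ⇒ log+=0
H0 returns (0, 4)
H1 returns ((0, 4), (0))
H2 returns ((0, 4), (0))
H3 returns [((0, 4), (0))]
= [((0, 4), (0))]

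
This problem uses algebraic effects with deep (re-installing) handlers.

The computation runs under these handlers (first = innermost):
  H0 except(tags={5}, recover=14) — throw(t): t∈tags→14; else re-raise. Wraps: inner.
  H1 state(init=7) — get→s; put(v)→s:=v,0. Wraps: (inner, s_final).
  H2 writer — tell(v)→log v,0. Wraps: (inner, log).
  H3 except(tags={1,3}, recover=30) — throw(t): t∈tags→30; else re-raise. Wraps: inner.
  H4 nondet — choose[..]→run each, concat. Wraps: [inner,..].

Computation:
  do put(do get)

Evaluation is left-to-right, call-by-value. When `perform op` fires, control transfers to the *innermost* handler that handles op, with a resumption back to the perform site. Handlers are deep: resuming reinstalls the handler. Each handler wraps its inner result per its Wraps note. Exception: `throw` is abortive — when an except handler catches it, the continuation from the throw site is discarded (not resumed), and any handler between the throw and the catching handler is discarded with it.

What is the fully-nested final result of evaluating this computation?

Answer: [((0, 7), ())]

Evaluation trace:
get @ H1 ⇒ 7
put(7) @ H1 ⇒ s:=7
H0 returns 0
H1 returns (0, 7)
H2 returns ((0, 7), ())
H3 returns ((0, 7), ())
H4 returns [((0, 7), ())]
= [((0, 7), ())]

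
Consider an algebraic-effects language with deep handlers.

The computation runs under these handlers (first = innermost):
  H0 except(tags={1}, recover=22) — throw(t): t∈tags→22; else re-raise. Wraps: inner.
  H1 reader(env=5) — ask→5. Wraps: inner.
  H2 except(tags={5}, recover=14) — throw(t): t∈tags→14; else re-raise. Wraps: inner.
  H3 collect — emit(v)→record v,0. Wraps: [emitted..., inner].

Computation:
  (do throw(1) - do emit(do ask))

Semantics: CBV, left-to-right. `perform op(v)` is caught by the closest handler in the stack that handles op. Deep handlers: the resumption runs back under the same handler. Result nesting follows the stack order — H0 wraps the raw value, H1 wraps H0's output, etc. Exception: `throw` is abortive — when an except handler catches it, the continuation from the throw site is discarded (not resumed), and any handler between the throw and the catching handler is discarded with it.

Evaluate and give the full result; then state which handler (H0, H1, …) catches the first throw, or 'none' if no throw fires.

Working:
throw(1) @ H0 caught ⇒ 22
H1 returns 22
H2 returns 22
H3 returns [22]
= [22]

Answer: [22] ; first throw caught by: H0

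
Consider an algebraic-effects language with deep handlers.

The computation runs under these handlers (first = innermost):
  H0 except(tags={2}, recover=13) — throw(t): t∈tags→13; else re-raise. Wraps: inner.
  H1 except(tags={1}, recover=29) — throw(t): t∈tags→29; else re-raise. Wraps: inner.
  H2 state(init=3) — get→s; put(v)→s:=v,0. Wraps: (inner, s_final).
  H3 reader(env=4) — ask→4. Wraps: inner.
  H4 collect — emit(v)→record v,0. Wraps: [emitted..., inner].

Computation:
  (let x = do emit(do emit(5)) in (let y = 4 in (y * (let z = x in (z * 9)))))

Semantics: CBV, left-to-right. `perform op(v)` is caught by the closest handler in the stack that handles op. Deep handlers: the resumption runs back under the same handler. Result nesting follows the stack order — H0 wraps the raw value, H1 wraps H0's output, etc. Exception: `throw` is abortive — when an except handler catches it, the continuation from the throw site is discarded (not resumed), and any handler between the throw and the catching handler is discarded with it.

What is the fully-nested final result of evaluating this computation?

Working:
emit(5) @ H4 ⇒ out+=5
emit(0) @ H4 ⇒ out+=0
H0 returns 0
H1 returns 0
H2 returns (0, 3)
H3 returns (0, 3)
H4 returns [5, 0, (0, 3)]
= [5, 0, (0, 3)]

Answer: [5, 0, (0, 3)]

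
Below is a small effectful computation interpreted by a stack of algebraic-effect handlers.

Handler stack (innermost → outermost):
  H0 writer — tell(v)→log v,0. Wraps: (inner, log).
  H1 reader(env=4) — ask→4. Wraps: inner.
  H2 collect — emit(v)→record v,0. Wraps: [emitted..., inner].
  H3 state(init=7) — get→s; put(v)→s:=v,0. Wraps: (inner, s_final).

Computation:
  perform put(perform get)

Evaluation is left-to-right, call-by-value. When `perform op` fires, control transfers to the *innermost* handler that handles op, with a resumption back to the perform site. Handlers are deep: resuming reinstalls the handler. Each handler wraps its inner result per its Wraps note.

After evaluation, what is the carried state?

Working:
get @ H3 ⇒ 7
put(7) @ H3 ⇒ s:=7
H0 returns (0, ())
H1 returns (0, ())
H2 returns [(0, ())]
H3 returns ([(0, ())], 7)
= ([(0, ())], 7)

Answer: 7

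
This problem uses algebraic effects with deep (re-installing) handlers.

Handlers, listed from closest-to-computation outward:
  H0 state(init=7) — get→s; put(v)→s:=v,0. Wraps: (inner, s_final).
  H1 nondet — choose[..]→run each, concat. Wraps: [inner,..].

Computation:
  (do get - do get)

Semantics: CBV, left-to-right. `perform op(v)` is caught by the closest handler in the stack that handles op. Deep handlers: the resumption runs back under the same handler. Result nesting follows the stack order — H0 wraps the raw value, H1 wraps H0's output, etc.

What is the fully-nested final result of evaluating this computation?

Step-by-step:
get @ H0 ⇒ 7
get @ H0 ⇒ 7
H0 returns (0, 7)
H1 returns [(0, 7)]
= [(0, 7)]

Answer: [(0, 7)]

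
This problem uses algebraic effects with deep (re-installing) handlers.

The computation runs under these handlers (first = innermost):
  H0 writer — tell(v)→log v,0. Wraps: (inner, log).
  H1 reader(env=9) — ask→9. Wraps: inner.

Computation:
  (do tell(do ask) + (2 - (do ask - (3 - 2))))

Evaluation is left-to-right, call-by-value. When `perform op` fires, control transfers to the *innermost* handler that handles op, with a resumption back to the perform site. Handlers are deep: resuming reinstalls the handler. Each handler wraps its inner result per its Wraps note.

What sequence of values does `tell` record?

Answer: (9)

Working:
ask @ H1 ⇒ 9
tell(9) @ H0 ⇒ log+=9
ask @ H1 ⇒ 9
H0 returns (-6, (9))
H1 returns (-6, (9))
= (-6, (9))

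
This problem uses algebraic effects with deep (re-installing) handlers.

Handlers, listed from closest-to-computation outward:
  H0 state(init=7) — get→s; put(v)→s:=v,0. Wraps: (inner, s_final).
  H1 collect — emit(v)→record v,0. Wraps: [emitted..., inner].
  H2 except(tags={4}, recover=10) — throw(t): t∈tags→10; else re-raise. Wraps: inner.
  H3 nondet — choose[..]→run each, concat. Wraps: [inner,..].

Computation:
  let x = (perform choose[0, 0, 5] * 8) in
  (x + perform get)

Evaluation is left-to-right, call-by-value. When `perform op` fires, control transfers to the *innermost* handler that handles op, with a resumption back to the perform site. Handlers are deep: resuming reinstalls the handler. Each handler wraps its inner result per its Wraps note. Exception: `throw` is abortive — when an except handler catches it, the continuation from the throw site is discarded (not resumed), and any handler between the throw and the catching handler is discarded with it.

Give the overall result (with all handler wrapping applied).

Answer: [[(7, 7)], [(7, 7)], [(47, 7)]]

Step-by-step:
choose[0, 0, 5] @ H3
  branch[0] choose=0:
    get @ H0 ⇒ 7
    H0 returns (7, 7)
    H1 returns [(7, 7)]
    H2 returns [(7, 7)]
    H3 returns [[(7, 7)]]
  branch[1] choose=0:
    get @ H0 ⇒ 7
    H0 returns (7, 7)
    H1 returns [(7, 7)]
    H2 returns [(7, 7)]
    H3 returns [[(7, 7)]]
  branch[2] choose=5:
    get @ H0 ⇒ 7
    H0 returns (47, 7)
    H1 returns [(47, 7)]
    H2 returns [(47, 7)]
    H3 returns [[(47, 7)]]
= [[(7, 7)], [(7, 7)], [(47, 7)]]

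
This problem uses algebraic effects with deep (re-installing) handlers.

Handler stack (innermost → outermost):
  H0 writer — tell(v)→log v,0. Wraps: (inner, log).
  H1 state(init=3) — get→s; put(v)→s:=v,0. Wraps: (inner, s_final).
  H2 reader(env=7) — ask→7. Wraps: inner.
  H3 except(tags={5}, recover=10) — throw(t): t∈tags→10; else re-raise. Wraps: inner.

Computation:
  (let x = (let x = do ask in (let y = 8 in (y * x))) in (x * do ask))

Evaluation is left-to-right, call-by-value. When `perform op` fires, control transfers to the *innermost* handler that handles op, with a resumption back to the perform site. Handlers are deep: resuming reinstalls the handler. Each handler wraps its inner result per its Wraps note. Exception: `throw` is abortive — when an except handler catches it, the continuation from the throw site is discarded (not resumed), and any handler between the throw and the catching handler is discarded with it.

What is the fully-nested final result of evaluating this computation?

Evaluation trace:
ask @ H2 ⇒ 7
ask @ H2 ⇒ 7
H0 returns (392, ())
H1 returns ((392, ()), 3)
H2 returns ((392, ()), 3)
H3 returns ((392, ()), 3)
= ((392, ()), 3)

Answer: ((392, ()), 3)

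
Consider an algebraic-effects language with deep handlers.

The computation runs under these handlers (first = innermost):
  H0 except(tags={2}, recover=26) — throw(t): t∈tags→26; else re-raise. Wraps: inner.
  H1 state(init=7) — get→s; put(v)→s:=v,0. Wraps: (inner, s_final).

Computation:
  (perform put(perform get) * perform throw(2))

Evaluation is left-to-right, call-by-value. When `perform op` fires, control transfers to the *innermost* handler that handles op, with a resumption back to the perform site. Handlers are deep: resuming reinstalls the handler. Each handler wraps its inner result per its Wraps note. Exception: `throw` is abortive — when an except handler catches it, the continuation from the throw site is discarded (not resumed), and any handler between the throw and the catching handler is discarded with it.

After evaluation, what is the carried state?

Answer: 7

Evaluation trace:
get @ H1 ⇒ 7
put(7) @ H1 ⇒ s:=7
throw(2) @ H0 caught ⇒ 26
H1 returns (26, 7)
= (26, 7)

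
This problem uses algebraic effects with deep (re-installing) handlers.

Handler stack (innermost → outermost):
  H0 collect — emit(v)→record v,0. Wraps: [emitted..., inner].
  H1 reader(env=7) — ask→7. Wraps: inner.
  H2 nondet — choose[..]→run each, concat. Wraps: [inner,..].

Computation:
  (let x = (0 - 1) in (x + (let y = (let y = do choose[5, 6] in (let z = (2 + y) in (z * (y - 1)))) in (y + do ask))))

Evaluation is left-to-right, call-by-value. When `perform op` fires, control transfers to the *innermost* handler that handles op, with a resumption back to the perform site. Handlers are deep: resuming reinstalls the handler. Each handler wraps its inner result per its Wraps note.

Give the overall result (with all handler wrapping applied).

Answer: [[34], [46]]

Working:
choose[5, 6] @ H2
  branch[0] choose=5:
    ask @ H1 ⇒ 7
    H0 returns [34]
    H1 returns [34]
    H2 returns [[34]]
  branch[1] choose=6:
    ask @ H1 ⇒ 7
    H0 returns [46]
    H1 returns [46]
    H2 returns [[46]]
= [[34], [46]]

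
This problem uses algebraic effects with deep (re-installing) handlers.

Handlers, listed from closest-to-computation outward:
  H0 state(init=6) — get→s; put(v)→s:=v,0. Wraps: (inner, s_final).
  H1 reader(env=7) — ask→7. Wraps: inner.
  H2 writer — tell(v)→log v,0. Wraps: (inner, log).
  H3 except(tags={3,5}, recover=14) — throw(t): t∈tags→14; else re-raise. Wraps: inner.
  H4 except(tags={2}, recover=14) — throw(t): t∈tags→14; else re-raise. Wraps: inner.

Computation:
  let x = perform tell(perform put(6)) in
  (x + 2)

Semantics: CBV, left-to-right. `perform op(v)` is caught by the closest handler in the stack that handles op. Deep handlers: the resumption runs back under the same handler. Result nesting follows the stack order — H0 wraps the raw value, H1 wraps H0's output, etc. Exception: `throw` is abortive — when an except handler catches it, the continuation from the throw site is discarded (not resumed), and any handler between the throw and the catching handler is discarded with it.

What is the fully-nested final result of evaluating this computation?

Answer: ((2, 6), (0))

Evaluation trace:
put(6) @ H0 ⇒ s:=6
tell(0) @ H2 ⇒ log+=0
H0 returns (2, 6)
H1 returns (2, 6)
H2 returns ((2, 6), (0))
H3 returns ((2, 6), (0))
H4 returns ((2, 6), (0))
= ((2, 6), (0))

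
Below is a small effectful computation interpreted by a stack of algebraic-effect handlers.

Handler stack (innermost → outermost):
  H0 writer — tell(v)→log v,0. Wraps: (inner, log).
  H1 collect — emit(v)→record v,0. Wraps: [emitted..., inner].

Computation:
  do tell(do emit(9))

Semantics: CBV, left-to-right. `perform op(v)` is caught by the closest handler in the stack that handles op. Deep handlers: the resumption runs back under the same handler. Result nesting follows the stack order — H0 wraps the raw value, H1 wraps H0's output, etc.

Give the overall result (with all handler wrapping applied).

Evaluation trace:
emit(9) @ H1 ⇒ out+=9
tell(0) @ H0 ⇒ log+=0
H0 returns (0, (0))
H1 returns [9, (0, (0))]
= [9, (0, (0))]

Answer: [9, (0, (0))]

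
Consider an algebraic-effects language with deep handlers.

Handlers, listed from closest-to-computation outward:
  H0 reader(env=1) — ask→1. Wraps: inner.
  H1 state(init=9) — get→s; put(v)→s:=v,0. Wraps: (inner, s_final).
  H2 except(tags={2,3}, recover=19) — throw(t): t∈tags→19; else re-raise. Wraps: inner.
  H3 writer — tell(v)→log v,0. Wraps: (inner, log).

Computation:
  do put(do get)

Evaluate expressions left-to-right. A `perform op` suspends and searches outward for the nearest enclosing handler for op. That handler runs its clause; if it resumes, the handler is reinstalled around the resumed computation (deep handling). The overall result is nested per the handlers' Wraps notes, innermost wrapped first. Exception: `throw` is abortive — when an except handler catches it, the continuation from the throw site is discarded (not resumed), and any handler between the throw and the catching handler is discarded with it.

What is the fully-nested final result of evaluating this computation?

Step-by-step:
get @ H1 ⇒ 9
put(9) @ H1 ⇒ s:=9
H0 returns 0
H1 returns (0, 9)
H2 returns (0, 9)
H3 returns ((0, 9), ())
= ((0, 9), ())

Answer: ((0, 9), ())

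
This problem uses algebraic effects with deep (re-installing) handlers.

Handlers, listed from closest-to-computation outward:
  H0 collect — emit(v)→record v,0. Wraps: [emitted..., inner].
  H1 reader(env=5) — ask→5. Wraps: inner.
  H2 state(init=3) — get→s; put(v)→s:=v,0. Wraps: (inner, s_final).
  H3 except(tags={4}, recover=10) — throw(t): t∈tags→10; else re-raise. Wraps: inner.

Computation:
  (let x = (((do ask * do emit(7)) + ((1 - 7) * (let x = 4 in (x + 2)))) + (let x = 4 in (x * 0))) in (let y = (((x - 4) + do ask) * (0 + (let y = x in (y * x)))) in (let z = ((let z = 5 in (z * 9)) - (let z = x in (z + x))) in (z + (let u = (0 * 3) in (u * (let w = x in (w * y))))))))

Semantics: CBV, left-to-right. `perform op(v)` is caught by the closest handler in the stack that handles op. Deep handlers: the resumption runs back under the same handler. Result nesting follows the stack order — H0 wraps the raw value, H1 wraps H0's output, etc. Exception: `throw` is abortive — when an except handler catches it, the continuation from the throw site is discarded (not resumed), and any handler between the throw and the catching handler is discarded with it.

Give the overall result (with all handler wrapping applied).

Answer: ([7, 117], 3)

Evaluation trace:
ask @ H1 ⇒ 5
emit(7) @ H0 ⇒ out+=7
ask @ H1 ⇒ 5
H0 returns [7, 117]
H1 returns [7, 117]
H2 returns ([7, 117], 3)
H3 returns ([7, 117], 3)
= ([7, 117], 3)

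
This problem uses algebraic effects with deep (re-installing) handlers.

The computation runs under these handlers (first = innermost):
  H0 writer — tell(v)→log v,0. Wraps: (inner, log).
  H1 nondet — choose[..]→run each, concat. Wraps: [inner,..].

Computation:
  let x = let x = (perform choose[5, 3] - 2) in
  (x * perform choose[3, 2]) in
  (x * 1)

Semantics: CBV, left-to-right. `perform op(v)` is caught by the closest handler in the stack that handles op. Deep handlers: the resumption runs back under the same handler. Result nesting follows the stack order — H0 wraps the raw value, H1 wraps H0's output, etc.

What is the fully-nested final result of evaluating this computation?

Answer: [(9, ()), (6, ()), (3, ()), (2, ())]

Working:
choose[5, 3] @ H1
  branch[0] choose=5:
    choose[3, 2] @ H1
      branch[0] choose=3:
        H0 returns (9, ())
        H1 returns [(9, ())]
      branch[1] choose=2:
        H0 returns (6, ())
        H1 returns [(6, ())]
  branch[1] choose=3:
    choose[3, 2] @ H1
      branch[0] choose=3:
        H0 returns (3, ())
        H1 returns [(3, ())]
      branch[1] choose=2:
        H0 returns (2, ())
        H1 returns [(2, ())]
= [(9, ()), (6, ()), (3, ()), (2, ())]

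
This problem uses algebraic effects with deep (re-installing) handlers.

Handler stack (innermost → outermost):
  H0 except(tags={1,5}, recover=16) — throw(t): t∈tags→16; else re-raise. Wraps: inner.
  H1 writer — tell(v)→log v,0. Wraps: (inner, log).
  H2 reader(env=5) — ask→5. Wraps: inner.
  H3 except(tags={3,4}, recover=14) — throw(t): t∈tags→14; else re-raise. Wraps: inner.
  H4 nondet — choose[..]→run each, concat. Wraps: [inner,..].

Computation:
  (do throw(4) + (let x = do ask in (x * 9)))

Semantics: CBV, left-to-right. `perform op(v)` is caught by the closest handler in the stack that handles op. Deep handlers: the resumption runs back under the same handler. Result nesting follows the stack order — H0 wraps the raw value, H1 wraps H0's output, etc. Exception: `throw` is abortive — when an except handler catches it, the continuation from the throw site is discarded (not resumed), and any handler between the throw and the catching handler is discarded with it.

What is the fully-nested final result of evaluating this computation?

Answer: [14]

Working:
throw(4) @ H0 re-raised
throw(4) @ H3 caught ⇒ 14
H4 returns [14]
= [14]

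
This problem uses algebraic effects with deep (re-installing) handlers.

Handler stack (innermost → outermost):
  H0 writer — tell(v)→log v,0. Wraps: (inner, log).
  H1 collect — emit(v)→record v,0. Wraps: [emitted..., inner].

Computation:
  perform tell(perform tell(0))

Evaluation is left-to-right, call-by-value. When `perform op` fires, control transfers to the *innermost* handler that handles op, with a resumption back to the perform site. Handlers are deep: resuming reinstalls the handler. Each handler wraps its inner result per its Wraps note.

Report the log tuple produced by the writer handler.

Answer: (0, 0)

Working:
tell(0) @ H0 ⇒ log+=0
tell(0) @ H0 ⇒ log+=0
H0 returns (0, (0, 0))
H1 returns [(0, (0, 0))]
= [(0, (0, 0))]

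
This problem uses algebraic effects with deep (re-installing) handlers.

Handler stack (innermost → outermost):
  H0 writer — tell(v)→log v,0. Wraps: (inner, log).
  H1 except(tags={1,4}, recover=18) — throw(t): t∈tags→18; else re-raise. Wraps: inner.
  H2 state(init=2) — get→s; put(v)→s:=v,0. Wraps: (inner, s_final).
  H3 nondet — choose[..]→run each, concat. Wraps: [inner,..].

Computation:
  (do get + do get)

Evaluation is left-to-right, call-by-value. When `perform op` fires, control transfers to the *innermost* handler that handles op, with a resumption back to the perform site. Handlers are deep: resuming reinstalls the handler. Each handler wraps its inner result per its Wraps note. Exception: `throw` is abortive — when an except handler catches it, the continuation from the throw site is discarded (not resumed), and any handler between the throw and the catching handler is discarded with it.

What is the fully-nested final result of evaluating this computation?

Working:
get @ H2 ⇒ 2
get @ H2 ⇒ 2
H0 returns (4, ())
H1 returns (4, ())
H2 returns ((4, ()), 2)
H3 returns [((4, ()), 2)]
= [((4, ()), 2)]

Answer: [((4, ()), 2)]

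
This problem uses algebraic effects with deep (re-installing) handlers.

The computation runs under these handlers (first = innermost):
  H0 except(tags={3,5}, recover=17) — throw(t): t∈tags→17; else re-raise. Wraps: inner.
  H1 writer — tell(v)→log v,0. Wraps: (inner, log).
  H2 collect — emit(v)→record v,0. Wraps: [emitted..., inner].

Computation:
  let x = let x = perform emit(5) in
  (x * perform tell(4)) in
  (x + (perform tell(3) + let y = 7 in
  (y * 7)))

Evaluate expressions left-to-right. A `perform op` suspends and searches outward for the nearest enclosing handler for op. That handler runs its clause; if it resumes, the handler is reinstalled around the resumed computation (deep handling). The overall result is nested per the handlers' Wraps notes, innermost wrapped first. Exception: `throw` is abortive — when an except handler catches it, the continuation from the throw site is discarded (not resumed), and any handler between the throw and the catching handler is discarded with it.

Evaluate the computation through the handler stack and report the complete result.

Answer: [5, (49, (4, 3))]

Working:
emit(5) @ H2 ⇒ out+=5
tell(4) @ H1 ⇒ log+=4
tell(3) @ H1 ⇒ log+=3
H0 returns 49
H1 returns (49, (4, 3))
H2 returns [5, (49, (4, 3))]
= [5, (49, (4, 3))]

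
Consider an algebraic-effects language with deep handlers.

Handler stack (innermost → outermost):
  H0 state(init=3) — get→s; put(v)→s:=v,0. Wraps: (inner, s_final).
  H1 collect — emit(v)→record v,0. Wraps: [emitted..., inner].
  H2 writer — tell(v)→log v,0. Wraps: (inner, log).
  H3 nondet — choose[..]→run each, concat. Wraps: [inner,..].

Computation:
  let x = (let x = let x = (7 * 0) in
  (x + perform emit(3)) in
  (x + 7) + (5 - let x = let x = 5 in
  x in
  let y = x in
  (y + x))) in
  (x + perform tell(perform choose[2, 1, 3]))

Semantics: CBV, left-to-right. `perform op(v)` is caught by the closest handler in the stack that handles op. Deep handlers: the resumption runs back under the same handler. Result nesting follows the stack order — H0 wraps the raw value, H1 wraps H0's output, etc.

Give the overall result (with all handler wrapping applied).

Answer: [([3, (2, 3)], (2)), ([3, (2, 3)], (1)), ([3, (2, 3)], (3))]

Working:
emit(3) @ H1 ⇒ out+=3
choose[2, 1, 3] @ H3
  branch[0] choose=2:
    tell(2) @ H2 ⇒ log+=2
    H0 returns (2, 3)
    H1 returns [3, (2, 3)]
    H2 returns ([3, (2, 3)], (2))
    H3 returns [([3, (2, 3)], (2))]
  branch[1] choose=1:
    tell(1) @ H2 ⇒ log+=1
    H0 returns (2, 3)
    H1 returns [3, (2, 3)]
    H2 returns ([3, (2, 3)], (1))
    H3 returns [([3, (2, 3)], (1))]
  branch[2] choose=3:
    tell(3) @ H2 ⇒ log+=3
    H0 returns (2, 3)
    H1 returns [3, (2, 3)]
    H2 returns ([3, (2, 3)], (3))
    H3 returns [([3, (2, 3)], (3))]
= [([3, (2, 3)], (2)), ([3, (2, 3)], (1)), ([3, (2, 3)], (3))]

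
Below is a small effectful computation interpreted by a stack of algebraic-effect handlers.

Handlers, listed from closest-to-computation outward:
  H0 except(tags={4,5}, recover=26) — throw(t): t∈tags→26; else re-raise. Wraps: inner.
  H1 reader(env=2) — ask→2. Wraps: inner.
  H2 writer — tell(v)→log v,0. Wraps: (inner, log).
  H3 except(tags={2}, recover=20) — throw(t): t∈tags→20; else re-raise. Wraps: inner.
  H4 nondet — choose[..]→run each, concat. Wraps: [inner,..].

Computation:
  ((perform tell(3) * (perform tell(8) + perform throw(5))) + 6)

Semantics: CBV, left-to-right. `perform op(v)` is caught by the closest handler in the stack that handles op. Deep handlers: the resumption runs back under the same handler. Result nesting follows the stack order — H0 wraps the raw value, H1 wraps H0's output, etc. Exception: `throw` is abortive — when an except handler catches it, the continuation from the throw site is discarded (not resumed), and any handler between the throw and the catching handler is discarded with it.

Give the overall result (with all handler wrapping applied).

Answer: [(26, (3, 8))]

Working:
tell(3) @ H2 ⇒ log+=3
tell(8) @ H2 ⇒ log+=8
throw(5) @ H0 caught ⇒ 26
H1 returns 26
H2 returns (26, (3, 8))
H3 returns (26, (3, 8))
H4 returns [(26, (3, 8))]
= [(26, (3, 8))]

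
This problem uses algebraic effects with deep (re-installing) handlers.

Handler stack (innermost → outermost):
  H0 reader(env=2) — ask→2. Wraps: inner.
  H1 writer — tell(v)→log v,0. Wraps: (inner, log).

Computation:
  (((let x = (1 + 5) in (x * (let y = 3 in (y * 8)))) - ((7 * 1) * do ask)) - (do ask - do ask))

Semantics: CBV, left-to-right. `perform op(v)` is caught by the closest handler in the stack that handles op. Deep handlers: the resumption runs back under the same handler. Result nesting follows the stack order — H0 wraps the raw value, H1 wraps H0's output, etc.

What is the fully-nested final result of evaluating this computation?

Step-by-step:
ask @ H0 ⇒ 2
ask @ H0 ⇒ 2
ask @ H0 ⇒ 2
H0 returns 130
H1 returns (130, ())
= (130, ())

Answer: (130, ())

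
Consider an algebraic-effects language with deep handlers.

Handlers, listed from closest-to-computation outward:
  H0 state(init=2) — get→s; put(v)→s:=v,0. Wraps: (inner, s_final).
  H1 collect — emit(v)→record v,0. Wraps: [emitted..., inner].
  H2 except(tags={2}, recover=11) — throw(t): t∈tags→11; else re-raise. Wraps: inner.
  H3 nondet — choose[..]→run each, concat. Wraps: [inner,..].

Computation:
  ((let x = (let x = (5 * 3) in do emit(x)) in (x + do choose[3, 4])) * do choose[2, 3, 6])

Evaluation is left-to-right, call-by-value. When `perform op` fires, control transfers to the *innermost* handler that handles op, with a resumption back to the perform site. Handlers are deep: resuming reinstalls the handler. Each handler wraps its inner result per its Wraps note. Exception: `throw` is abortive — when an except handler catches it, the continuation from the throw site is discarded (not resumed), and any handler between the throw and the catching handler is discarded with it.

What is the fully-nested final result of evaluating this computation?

Answer: [[15, (6, 2)], [15, (9, 2)], [15, (18, 2)], [15, (8, 2)], [15, (12, 2)], [15, (24, 2)]]

Step-by-step:
emit(15) @ H1 ⇒ out+=15
choose[3, 4] @ H3
  branch[0] choose=3:
    choose[2, 3, 6] @ H3
      branch[0] choose=2:
        H0 returns (6, 2)
        H1 returns [15, (6, 2)]
        H2 returns [15, (6, 2)]
        H3 returns [[15, (6, 2)]]
      branch[1] choose=3:
        H0 returns (9, 2)
        H1 returns [15, (9, 2)]
        H2 returns [15, (9, 2)]
        H3 returns [[15, (9, 2)]]
      branch[2] choose=6:
        H0 returns (18, 2)
        H1 returns [15, (18, 2)]
        H2 returns [15, (18, 2)]
        H3 returns [[15, (18, 2)]]
  branch[1] choose=4:
    choose[2, 3, 6] @ H3
      branch[0] choose=2:
        H0 returns (8, 2)
        H1 returns [15, (8, 2)]
        H2 returns [15, (8, 2)]
        H3 returns [[15, (8, 2)]]
      branch[1] choose=3:
        H0 returns (12, 2)
        H1 returns [15, (12, 2)]
        H2 returns [15, (12, 2)]
        H3 returns [[15, (12, 2)]]
      branch[2] choose=6:
        H0 returns (24, 2)
        H1 returns [15, (24, 2)]
        H2 returns [15, (24, 2)]
        H3 returns [[15, (24, 2)]]
= [[15, (6, 2)], [15, (9, 2)], [15, (18, 2)], [15, (8, 2)], [15, (12, 2)], [15, (24, 2)]]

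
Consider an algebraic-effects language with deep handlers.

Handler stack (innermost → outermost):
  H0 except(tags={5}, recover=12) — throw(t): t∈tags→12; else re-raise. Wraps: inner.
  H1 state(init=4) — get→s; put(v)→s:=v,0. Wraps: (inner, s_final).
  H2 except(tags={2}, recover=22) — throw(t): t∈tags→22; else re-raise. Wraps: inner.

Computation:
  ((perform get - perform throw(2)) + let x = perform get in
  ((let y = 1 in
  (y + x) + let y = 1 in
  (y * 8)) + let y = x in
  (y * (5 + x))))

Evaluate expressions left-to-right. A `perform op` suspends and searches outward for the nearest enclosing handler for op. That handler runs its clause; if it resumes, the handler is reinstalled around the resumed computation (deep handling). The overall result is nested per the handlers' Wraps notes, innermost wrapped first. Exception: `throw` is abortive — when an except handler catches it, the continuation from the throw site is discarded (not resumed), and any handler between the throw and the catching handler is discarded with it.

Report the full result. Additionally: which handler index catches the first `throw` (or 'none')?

Answer: 22 ; first throw caught by: H2

Working:
get @ H1 ⇒ 4
throw(2) @ H0 re-raised
throw(2) @ H2 caught ⇒ 22
= 22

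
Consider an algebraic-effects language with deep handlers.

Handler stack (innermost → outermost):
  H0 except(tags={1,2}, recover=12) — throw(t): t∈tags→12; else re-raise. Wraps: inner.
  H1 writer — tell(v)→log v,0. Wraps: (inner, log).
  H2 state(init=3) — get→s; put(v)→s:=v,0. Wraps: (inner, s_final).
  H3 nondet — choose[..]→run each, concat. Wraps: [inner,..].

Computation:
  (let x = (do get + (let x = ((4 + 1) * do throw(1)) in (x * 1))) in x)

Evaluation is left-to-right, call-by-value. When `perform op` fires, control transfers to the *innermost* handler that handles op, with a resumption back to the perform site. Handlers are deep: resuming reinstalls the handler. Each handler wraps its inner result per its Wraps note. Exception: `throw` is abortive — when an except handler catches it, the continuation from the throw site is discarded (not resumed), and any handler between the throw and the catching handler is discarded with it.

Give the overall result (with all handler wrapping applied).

Answer: [((12, ()), 3)]

Working:
get @ H2 ⇒ 3
throw(1) @ H0 caught ⇒ 12
H1 returns (12, ())
H2 returns ((12, ()), 3)
H3 returns [((12, ()), 3)]
= [((12, ()), 3)]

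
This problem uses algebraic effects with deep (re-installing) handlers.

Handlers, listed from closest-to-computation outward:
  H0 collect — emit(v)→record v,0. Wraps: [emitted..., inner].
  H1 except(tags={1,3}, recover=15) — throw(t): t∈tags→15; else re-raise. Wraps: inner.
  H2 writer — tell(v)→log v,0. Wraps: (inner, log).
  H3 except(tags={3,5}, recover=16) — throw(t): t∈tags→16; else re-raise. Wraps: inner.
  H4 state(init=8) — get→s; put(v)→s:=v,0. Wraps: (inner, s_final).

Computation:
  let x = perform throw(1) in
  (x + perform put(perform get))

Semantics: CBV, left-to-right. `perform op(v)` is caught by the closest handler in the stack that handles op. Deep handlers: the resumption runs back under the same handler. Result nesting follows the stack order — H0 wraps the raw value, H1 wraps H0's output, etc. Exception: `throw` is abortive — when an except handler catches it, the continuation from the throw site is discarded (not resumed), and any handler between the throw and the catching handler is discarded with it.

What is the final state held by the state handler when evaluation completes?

Answer: 8

Evaluation trace:
throw(1) @ H1 caught ⇒ 15
H2 returns (15, ())
H3 returns (15, ())
H4 returns ((15, ()), 8)
= ((15, ()), 8)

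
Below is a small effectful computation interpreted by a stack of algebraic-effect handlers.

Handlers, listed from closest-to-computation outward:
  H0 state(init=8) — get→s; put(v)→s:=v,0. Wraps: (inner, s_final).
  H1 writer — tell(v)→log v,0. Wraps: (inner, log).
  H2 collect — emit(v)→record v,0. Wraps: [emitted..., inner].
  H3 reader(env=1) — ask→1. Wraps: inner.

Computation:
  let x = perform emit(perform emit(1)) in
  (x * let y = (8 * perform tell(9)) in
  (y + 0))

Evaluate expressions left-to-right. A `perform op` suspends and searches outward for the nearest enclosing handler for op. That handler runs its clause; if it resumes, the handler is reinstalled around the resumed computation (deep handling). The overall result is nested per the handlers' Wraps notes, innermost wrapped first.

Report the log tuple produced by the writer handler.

Answer: (9)

Evaluation trace:
emit(1) @ H2 ⇒ out+=1
emit(0) @ H2 ⇒ out+=0
tell(9) @ H1 ⇒ log+=9
H0 returns (0, 8)
H1 returns ((0, 8), (9))
H2 returns [1, 0, ((0, 8), (9))]
H3 returns [1, 0, ((0, 8), (9))]
= [1, 0, ((0, 8), (9))]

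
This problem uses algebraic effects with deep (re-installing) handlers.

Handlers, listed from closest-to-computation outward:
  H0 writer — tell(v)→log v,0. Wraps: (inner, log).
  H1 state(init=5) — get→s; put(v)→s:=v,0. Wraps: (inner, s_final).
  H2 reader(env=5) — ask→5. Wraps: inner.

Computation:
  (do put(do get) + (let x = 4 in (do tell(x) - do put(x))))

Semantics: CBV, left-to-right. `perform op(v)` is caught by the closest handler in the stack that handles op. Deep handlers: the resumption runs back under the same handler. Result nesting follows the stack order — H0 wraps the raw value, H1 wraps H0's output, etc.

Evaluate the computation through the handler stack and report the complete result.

Answer: ((0, (4)), 4)

Evaluation trace:
get @ H1 ⇒ 5
put(5) @ H1 ⇒ s:=5
tell(4) @ H0 ⇒ log+=4
put(4) @ H1 ⇒ s:=4
H0 returns (0, (4))
H1 returns ((0, (4)), 4)
H2 returns ((0, (4)), 4)
= ((0, (4)), 4)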